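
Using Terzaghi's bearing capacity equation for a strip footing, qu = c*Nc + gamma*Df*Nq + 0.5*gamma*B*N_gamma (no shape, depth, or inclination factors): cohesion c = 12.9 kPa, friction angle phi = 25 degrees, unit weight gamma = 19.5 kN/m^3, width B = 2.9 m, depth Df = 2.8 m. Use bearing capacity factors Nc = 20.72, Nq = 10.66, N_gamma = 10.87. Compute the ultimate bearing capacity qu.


Compute qu = c*Nc + gamma*Df*Nq + 0.5*gamma*B*N_gamma
Term 1: 12.9 * 20.72 = 267.288
Term 2: 19.5 * 2.8 * 10.66 = 582.036
Term 3: 0.5 * 19.5 * 2.9 * 10.87 = 307.34925
qu = 267.288 + 582.036 + 307.34925
qu = 1156.67 kPa


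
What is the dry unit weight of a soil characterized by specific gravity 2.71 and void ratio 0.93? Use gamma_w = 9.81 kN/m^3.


Using gamma_d = Gs * gamma_w / (1 + e)
gamma_d = 2.71 * 9.81 / (1 + 0.93)
gamma_d = 2.71 * 9.81 / 1.93
gamma_d = 13.775 kN/m^3


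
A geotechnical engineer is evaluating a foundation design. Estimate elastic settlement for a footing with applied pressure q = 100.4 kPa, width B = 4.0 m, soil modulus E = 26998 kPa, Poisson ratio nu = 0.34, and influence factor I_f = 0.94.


Using Se = q * B * (1 - nu^2) * I_f / E
1 - nu^2 = 1 - 0.34^2 = 0.8844
Se = 100.4 * 4.0 * 0.8844 * 0.94 / 26998
Se = 0.012366 m
Convert to mm: Se = 0.012366 * 1000 = 12.366 mm


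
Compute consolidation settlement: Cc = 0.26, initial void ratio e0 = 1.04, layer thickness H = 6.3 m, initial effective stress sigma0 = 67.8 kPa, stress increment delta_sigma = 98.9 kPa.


Using Sc = Cc * H / (1 + e0) * log10((sigma0 + delta_sigma) / sigma0)
Stress ratio = (67.8 + 98.9) / 67.8 = 2.4587
log10(2.4587) = 0.390706
Cc * H / (1 + e0) = 0.26 * 6.3 / (1 + 1.04) = 0.802941
Sc = 0.802941 * 0.390706
Sc = 0.3137 m


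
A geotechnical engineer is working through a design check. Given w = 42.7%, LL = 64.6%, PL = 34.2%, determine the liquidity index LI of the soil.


First compute the plasticity index:
PI = LL - PL = 64.6 - 34.2 = 30.4
Then compute the liquidity index:
LI = (w - PL) / PI
LI = (42.7 - 34.2) / 30.4
LI = 0.28


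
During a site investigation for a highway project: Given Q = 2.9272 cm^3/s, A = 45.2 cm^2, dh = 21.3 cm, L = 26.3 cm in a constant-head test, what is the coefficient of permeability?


Result: 0.079963 cm/s

Derivation:
Compute hydraulic gradient:
i = dh / L = 21.3 / 26.3 = 0.809886
Then apply Darcy's law:
k = Q / (A * i)
k = 2.9272 / (45.2 * 0.809886)
k = 2.9272 / 36.6068
k = 0.079963 cm/s


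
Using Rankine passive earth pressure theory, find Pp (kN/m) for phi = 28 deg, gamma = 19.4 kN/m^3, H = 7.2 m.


Compute passive earth pressure coefficient:
Kp = tan^2(45 + phi/2) = tan^2(59.0) = 2.769826
Compute passive force:
Pp = 0.5 * Kp * gamma * H^2
Pp = 0.5 * 2.769826 * 19.4 * 7.2^2
Pp = 1392.8 kN/m


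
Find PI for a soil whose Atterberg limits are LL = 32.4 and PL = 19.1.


Using PI = LL - PL
PI = 32.4 - 19.1
PI = 13.3


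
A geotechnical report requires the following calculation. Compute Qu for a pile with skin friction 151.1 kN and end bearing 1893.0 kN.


Using Qu = Qf + Qb
Qu = 151.1 + 1893.0
Qu = 2044.1 kN


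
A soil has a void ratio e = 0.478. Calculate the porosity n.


Using the relation n = e / (1 + e)
n = 0.478 / (1 + 0.478)
n = 0.478 / 1.478
n = 0.3234


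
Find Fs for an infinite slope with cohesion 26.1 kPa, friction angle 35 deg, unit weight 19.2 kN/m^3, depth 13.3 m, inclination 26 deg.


Result: 1.695

Derivation:
Using Fs = c / (gamma*H*sin(beta)*cos(beta)) + tan(phi)/tan(beta)
Cohesion contribution = 26.1 / (19.2*13.3*sin(26)*cos(26))
Cohesion contribution = 0.259409
Friction contribution = tan(35)/tan(26) = 1.43564
Fs = 0.259409 + 1.43564
Fs = 1.695


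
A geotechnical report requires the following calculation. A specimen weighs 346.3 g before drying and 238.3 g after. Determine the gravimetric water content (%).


Result: 45.32 %

Derivation:
Using w = (m_wet - m_dry) / m_dry * 100
m_wet - m_dry = 346.3 - 238.3 = 108.0 g
w = 108.0 / 238.3 * 100
w = 45.32 %


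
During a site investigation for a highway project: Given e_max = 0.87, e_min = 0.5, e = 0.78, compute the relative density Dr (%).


Using Dr = (e_max - e) / (e_max - e_min) * 100
e_max - e = 0.87 - 0.78 = 0.09
e_max - e_min = 0.87 - 0.5 = 0.37
Dr = 0.09 / 0.37 * 100
Dr = 24.32 %


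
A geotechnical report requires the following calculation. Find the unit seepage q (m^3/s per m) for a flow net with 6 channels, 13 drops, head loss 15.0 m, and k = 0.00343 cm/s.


Convert k to m/s for unit consistency with H:
k = 0.00343 cm/s = 0.00343 / 100 m/s = 3.43e-05 m/s
Using q = k * H * Nf / Nd
Nf / Nd = 6 / 13 = 0.4615
q = 3.43e-05 * 15.0 * 0.4615
q = 0.0002375 m^3/s per m


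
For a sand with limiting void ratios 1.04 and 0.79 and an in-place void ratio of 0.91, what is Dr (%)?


Result: 52.0 %

Derivation:
Using Dr = (e_max - e) / (e_max - e_min) * 100
e_max - e = 1.04 - 0.91 = 0.13
e_max - e_min = 1.04 - 0.79 = 0.25
Dr = 0.13 / 0.25 * 100
Dr = 52.0 %


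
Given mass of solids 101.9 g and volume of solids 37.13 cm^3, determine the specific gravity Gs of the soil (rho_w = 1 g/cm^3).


Result: 2.744

Derivation:
Using Gs = m_s / (V_s * rho_w)
Since rho_w = 1 g/cm^3:
Gs = 101.9 / 37.13
Gs = 2.744


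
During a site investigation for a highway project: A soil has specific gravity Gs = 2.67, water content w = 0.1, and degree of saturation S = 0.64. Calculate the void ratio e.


Using the relation e = Gs * w / S
e = 2.67 * 0.1 / 0.64
e = 0.4172


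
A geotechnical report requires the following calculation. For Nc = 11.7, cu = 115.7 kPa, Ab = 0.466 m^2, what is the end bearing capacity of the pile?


Using Qb = Nc * cu * Ab
Qb = 11.7 * 115.7 * 0.466
Qb = 630.82 kN


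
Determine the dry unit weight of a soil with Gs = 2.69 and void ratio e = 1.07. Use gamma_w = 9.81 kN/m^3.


Using gamma_d = Gs * gamma_w / (1 + e)
gamma_d = 2.69 * 9.81 / (1 + 1.07)
gamma_d = 2.69 * 9.81 / 2.07
gamma_d = 12.748 kN/m^3


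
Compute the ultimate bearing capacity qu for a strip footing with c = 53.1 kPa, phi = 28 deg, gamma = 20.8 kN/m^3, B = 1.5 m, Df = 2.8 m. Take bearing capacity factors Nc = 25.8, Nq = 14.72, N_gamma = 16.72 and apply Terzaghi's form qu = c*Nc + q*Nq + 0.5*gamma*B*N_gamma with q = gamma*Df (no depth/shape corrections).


Compute qu = c*Nc + gamma*Df*Nq + 0.5*gamma*B*N_gamma
Term 1: 53.1 * 25.8 = 1369.98
Term 2: 20.8 * 2.8 * 14.72 = 857.2928
Term 3: 0.5 * 20.8 * 1.5 * 16.72 = 260.832
qu = 1369.98 + 857.2928 + 260.832
qu = 2488.1 kPa


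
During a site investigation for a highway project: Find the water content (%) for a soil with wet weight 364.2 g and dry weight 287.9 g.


Using w = (m_wet - m_dry) / m_dry * 100
m_wet - m_dry = 364.2 - 287.9 = 76.3 g
w = 76.3 / 287.9 * 100
w = 26.5 %


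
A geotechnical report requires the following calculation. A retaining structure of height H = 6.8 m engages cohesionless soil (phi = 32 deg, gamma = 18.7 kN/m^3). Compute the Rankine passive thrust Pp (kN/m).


Result: 1407.1 kN/m

Derivation:
Compute passive earth pressure coefficient:
Kp = tan^2(45 + phi/2) = tan^2(61.0) = 3.254588
Compute passive force:
Pp = 0.5 * Kp * gamma * H^2
Pp = 0.5 * 3.254588 * 18.7 * 6.8^2
Pp = 1407.1 kN/m


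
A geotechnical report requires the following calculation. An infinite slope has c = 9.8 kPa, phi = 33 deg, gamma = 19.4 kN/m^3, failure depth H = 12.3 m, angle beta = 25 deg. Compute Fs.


Result: 1.5

Derivation:
Using Fs = c / (gamma*H*sin(beta)*cos(beta)) + tan(phi)/tan(beta)
Cohesion contribution = 9.8 / (19.4*12.3*sin(25)*cos(25))
Cohesion contribution = 0.107225
Friction contribution = tan(33)/tan(25) = 1.39266
Fs = 0.107225 + 1.39266
Fs = 1.5


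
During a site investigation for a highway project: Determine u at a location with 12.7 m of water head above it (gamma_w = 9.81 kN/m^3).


Result: 124.59 kPa

Derivation:
Using u = gamma_w * h_w
u = 9.81 * 12.7
u = 124.59 kPa


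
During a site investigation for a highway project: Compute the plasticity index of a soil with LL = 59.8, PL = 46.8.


Using PI = LL - PL
PI = 59.8 - 46.8
PI = 13.0


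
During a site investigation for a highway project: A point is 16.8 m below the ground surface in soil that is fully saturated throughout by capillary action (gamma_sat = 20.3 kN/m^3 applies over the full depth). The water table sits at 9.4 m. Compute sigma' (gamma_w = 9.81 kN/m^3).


Total stress = gamma_sat * depth
sigma = 20.3 * 16.8 = 341.04 kPa
Pore water pressure u = gamma_w * (depth - d_wt)
u = 9.81 * (16.8 - 9.4) = 72.594 kPa
Effective stress = sigma - u
sigma' = 341.04 - 72.594 = 268.45 kPa


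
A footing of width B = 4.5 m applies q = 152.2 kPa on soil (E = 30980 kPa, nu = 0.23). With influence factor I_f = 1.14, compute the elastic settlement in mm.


Result: 23.87 mm

Derivation:
Using Se = q * B * (1 - nu^2) * I_f / E
1 - nu^2 = 1 - 0.23^2 = 0.9471
Se = 152.2 * 4.5 * 0.9471 * 1.14 / 30980
Se = 0.023870 m
Convert to mm: Se = 0.023870 * 1000 = 23.87 mm


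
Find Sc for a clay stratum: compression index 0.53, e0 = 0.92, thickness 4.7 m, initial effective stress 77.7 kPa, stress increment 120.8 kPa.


Result: 0.5285 m

Derivation:
Using Sc = Cc * H / (1 + e0) * log10((sigma0 + delta_sigma) / sigma0)
Stress ratio = (77.7 + 120.8) / 77.7 = 2.5547
log10(2.5547) = 0.407339
Cc * H / (1 + e0) = 0.53 * 4.7 / (1 + 0.92) = 1.2974
Sc = 1.2974 * 0.407339
Sc = 0.5285 m


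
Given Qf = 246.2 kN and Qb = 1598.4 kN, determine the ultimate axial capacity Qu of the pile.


Using Qu = Qf + Qb
Qu = 246.2 + 1598.4
Qu = 1844.6 kN


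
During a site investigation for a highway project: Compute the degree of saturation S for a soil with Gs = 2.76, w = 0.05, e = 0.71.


Result: 0.1944

Derivation:
Using S = Gs * w / e
S = 2.76 * 0.05 / 0.71
S = 0.1944


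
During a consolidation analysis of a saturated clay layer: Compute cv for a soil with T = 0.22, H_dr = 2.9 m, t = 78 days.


Result: 0.02372 m^2/day

Derivation:
Using cv = T * H_dr^2 / t
H_dr^2 = 2.9^2 = 8.41
cv = 0.22 * 8.41 / 78
cv = 0.02372 m^2/day


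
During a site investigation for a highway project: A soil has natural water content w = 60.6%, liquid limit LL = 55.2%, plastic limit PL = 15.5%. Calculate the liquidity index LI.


First compute the plasticity index:
PI = LL - PL = 55.2 - 15.5 = 39.7
Then compute the liquidity index:
LI = (w - PL) / PI
LI = (60.6 - 15.5) / 39.7
LI = 1.136


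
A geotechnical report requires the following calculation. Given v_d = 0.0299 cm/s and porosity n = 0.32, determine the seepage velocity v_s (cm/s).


Using v_s = v_d / n
v_s = 0.0299 / 0.32
v_s = 0.09344 cm/s


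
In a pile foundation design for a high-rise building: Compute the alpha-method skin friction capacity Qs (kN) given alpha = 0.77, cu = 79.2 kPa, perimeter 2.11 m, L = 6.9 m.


Result: 887.87 kN

Derivation:
Using Qs = alpha * cu * perimeter * L
Qs = 0.77 * 79.2 * 2.11 * 6.9
Qs = 887.87 kN


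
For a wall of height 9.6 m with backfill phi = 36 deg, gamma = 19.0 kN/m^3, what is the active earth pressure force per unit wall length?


Compute active earth pressure coefficient:
Ka = tan^2(45 - phi/2) = tan^2(27.0) = 0.259616
Compute active force:
Pa = 0.5 * Ka * gamma * H^2
Pa = 0.5 * 0.259616 * 19.0 * 9.6^2
Pa = 227.3 kN/m


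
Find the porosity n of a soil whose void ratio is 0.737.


Using the relation n = e / (1 + e)
n = 0.737 / (1 + 0.737)
n = 0.737 / 1.737
n = 0.4243


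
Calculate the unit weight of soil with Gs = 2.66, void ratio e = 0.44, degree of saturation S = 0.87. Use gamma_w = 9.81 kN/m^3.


Using gamma = gamma_w * (Gs + S*e) / (1 + e)
Numerator: Gs + S*e = 2.66 + 0.87*0.44 = 3.0428
Denominator: 1 + e = 1 + 0.44 = 1.44
gamma = 9.81 * 3.0428 / 1.44
gamma = 20.729 kN/m^3


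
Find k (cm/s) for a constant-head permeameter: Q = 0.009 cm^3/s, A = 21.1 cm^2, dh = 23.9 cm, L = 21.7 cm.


Compute hydraulic gradient:
i = dh / L = 23.9 / 21.7 = 1.10138
Then apply Darcy's law:
k = Q / (A * i)
k = 0.009 / (21.1 * 1.10138)
k = 0.009 / 23.2392
k = 0.000387 cm/s


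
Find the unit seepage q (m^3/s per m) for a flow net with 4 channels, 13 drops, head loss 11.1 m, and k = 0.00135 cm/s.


Convert k to m/s for unit consistency with H:
k = 0.00135 cm/s = 0.00135 / 100 m/s = 1.35e-05 m/s
Using q = k * H * Nf / Nd
Nf / Nd = 4 / 13 = 0.3077
q = 1.35e-05 * 11.1 * 0.3077
q = 4.611e-05 m^3/s per m


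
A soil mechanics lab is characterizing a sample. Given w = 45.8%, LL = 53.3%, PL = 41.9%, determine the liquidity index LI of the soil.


Result: 0.342

Derivation:
First compute the plasticity index:
PI = LL - PL = 53.3 - 41.9 = 11.4
Then compute the liquidity index:
LI = (w - PL) / PI
LI = (45.8 - 41.9) / 11.4
LI = 0.342


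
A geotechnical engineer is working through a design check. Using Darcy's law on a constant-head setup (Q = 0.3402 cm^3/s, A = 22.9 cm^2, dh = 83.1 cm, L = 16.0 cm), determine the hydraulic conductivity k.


Compute hydraulic gradient:
i = dh / L = 83.1 / 16.0 = 5.19375
Then apply Darcy's law:
k = Q / (A * i)
k = 0.3402 / (22.9 * 5.19375)
k = 0.3402 / 118.937
k = 0.00286 cm/s


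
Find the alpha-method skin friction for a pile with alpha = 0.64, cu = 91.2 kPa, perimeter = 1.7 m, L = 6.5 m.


Using Qs = alpha * cu * perimeter * L
Qs = 0.64 * 91.2 * 1.7 * 6.5
Qs = 644.97 kN


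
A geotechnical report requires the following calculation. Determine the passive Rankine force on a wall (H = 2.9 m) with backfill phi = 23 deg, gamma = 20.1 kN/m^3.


Compute passive earth pressure coefficient:
Kp = tan^2(45 + phi/2) = tan^2(56.5) = 2.282623
Compute passive force:
Pp = 0.5 * Kp * gamma * H^2
Pp = 0.5 * 2.282623 * 20.1 * 2.9^2
Pp = 192.93 kN/m


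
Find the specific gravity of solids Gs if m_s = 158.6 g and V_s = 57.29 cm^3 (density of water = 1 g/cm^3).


Using Gs = m_s / (V_s * rho_w)
Since rho_w = 1 g/cm^3:
Gs = 158.6 / 57.29
Gs = 2.768


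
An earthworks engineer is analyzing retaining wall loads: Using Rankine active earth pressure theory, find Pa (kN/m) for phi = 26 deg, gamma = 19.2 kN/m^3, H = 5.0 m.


Compute active earth pressure coefficient:
Ka = tan^2(45 - phi/2) = tan^2(32.0) = 0.390462
Compute active force:
Pa = 0.5 * Ka * gamma * H^2
Pa = 0.5 * 0.390462 * 19.2 * 5.0^2
Pa = 93.71 kN/m


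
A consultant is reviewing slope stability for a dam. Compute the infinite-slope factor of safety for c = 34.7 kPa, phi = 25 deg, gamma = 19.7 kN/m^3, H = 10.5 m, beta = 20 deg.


Result: 1.803

Derivation:
Using Fs = c / (gamma*H*sin(beta)*cos(beta)) + tan(phi)/tan(beta)
Cohesion contribution = 34.7 / (19.7*10.5*sin(20)*cos(20))
Cohesion contribution = 0.521959
Friction contribution = tan(25)/tan(20) = 1.28117
Fs = 0.521959 + 1.28117
Fs = 1.803


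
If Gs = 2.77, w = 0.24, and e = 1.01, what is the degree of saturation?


Result: 0.6582

Derivation:
Using S = Gs * w / e
S = 2.77 * 0.24 / 1.01
S = 0.6582


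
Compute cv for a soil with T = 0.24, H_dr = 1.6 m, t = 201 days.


Using cv = T * H_dr^2 / t
H_dr^2 = 1.6^2 = 2.56
cv = 0.24 * 2.56 / 201
cv = 0.00306 m^2/day


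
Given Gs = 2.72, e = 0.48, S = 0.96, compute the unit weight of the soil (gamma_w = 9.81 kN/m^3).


Using gamma = gamma_w * (Gs + S*e) / (1 + e)
Numerator: Gs + S*e = 2.72 + 0.96*0.48 = 3.1808
Denominator: 1 + e = 1 + 0.48 = 1.48
gamma = 9.81 * 3.1808 / 1.48
gamma = 21.084 kN/m^3


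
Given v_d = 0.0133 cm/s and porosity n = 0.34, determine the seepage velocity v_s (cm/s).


Using v_s = v_d / n
v_s = 0.0133 / 0.34
v_s = 0.03912 cm/s


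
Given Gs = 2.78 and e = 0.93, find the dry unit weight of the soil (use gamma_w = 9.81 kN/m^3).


Using gamma_d = Gs * gamma_w / (1 + e)
gamma_d = 2.78 * 9.81 / (1 + 0.93)
gamma_d = 2.78 * 9.81 / 1.93
gamma_d = 14.13 kN/m^3


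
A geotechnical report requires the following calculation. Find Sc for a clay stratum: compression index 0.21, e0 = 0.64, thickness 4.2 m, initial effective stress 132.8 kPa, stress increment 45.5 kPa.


Using Sc = Cc * H / (1 + e0) * log10((sigma0 + delta_sigma) / sigma0)
Stress ratio = (132.8 + 45.5) / 132.8 = 1.34262
log10(1.34262) = 0.127953
Cc * H / (1 + e0) = 0.21 * 4.2 / (1 + 0.64) = 0.537805
Sc = 0.537805 * 0.127953
Sc = 0.0688 m


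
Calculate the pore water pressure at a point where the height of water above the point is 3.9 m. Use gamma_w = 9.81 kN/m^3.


Result: 38.26 kPa

Derivation:
Using u = gamma_w * h_w
u = 9.81 * 3.9
u = 38.26 kPa


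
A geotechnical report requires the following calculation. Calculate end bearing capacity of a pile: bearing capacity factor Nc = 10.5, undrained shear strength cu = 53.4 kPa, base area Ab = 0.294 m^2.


Using Qb = Nc * cu * Ab
Qb = 10.5 * 53.4 * 0.294
Qb = 164.85 kN


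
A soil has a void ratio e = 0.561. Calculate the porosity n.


Using the relation n = e / (1 + e)
n = 0.561 / (1 + 0.561)
n = 0.561 / 1.561
n = 0.3594


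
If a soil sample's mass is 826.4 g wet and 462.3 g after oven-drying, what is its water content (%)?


Using w = (m_wet - m_dry) / m_dry * 100
m_wet - m_dry = 826.4 - 462.3 = 364.1 g
w = 364.1 / 462.3 * 100
w = 78.76 %


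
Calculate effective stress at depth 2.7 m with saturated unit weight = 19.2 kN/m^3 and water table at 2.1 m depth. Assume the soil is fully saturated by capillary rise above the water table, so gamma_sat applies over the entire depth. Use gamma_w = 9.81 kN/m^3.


Result: 45.95 kPa

Derivation:
Total stress = gamma_sat * depth
sigma = 19.2 * 2.7 = 51.84 kPa
Pore water pressure u = gamma_w * (depth - d_wt)
u = 9.81 * (2.7 - 2.1) = 5.886 kPa
Effective stress = sigma - u
sigma' = 51.84 - 5.886 = 45.95 kPa


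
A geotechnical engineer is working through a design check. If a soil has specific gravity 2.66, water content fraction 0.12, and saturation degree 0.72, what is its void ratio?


Using the relation e = Gs * w / S
e = 2.66 * 0.12 / 0.72
e = 0.4433


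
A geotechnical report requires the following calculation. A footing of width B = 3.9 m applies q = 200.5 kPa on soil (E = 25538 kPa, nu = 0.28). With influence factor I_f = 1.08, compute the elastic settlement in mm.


Using Se = q * B * (1 - nu^2) * I_f / E
1 - nu^2 = 1 - 0.28^2 = 0.9216
Se = 200.5 * 3.9 * 0.9216 * 1.08 / 25538
Se = 0.030476 m
Convert to mm: Se = 0.030476 * 1000 = 30.476 mm


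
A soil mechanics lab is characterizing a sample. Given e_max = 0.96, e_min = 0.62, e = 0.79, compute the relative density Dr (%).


Using Dr = (e_max - e) / (e_max - e_min) * 100
e_max - e = 0.96 - 0.79 = 0.17
e_max - e_min = 0.96 - 0.62 = 0.34
Dr = 0.17 / 0.34 * 100
Dr = 50.0 %


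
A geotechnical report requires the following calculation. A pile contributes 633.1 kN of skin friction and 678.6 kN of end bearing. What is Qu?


Result: 1311.7 kN

Derivation:
Using Qu = Qf + Qb
Qu = 633.1 + 678.6
Qu = 1311.7 kN


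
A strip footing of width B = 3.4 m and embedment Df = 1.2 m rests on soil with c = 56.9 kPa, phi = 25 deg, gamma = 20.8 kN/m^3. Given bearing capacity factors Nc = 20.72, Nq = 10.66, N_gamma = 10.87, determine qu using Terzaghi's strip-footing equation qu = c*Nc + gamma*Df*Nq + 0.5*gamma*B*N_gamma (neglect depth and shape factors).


Compute qu = c*Nc + gamma*Df*Nq + 0.5*gamma*B*N_gamma
Term 1: 56.9 * 20.72 = 1178.968
Term 2: 20.8 * 1.2 * 10.66 = 266.0736
Term 3: 0.5 * 20.8 * 3.4 * 10.87 = 384.3632
qu = 1178.968 + 266.0736 + 384.3632
qu = 1829.4 kPa


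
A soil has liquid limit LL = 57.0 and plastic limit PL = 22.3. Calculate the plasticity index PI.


Using PI = LL - PL
PI = 57.0 - 22.3
PI = 34.7


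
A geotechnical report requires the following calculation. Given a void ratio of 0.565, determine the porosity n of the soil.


Using the relation n = e / (1 + e)
n = 0.565 / (1 + 0.565)
n = 0.565 / 1.565
n = 0.361


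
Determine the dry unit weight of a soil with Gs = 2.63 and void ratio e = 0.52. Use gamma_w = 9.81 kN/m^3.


Result: 16.974 kN/m^3

Derivation:
Using gamma_d = Gs * gamma_w / (1 + e)
gamma_d = 2.63 * 9.81 / (1 + 0.52)
gamma_d = 2.63 * 9.81 / 1.52
gamma_d = 16.974 kN/m^3


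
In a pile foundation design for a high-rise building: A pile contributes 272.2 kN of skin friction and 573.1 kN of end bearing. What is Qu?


Result: 845.3 kN

Derivation:
Using Qu = Qf + Qb
Qu = 272.2 + 573.1
Qu = 845.3 kN


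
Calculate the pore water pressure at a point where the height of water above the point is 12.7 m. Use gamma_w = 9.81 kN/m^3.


Using u = gamma_w * h_w
u = 9.81 * 12.7
u = 124.59 kPa


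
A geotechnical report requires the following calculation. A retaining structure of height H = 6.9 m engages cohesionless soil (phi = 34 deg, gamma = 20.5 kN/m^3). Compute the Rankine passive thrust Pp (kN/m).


Compute passive earth pressure coefficient:
Kp = tan^2(45 + phi/2) = tan^2(62.0) = 3.537132
Compute passive force:
Pp = 0.5 * Kp * gamma * H^2
Pp = 0.5 * 3.537132 * 20.5 * 6.9^2
Pp = 1726.13 kN/m


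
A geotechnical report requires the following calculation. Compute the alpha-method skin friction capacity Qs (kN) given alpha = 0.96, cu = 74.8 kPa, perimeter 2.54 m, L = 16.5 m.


Using Qs = alpha * cu * perimeter * L
Qs = 0.96 * 74.8 * 2.54 * 16.5
Qs = 3009.47 kN


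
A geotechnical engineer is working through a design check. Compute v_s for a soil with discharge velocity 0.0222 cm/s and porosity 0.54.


Result: 0.04111 cm/s

Derivation:
Using v_s = v_d / n
v_s = 0.0222 / 0.54
v_s = 0.04111 cm/s


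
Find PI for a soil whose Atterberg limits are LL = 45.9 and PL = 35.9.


Using PI = LL - PL
PI = 45.9 - 35.9
PI = 10.0


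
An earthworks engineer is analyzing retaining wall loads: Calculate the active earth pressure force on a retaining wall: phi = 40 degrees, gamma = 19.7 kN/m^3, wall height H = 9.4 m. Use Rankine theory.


Compute active earth pressure coefficient:
Ka = tan^2(45 - phi/2) = tan^2(25.0) = 0.217443
Compute active force:
Pa = 0.5 * Ka * gamma * H^2
Pa = 0.5 * 0.217443 * 19.7 * 9.4^2
Pa = 189.25 kN/m


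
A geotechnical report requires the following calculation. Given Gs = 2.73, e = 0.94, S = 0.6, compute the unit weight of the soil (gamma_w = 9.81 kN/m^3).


Using gamma = gamma_w * (Gs + S*e) / (1 + e)
Numerator: Gs + S*e = 2.73 + 0.6*0.94 = 3.294
Denominator: 1 + e = 1 + 0.94 = 1.94
gamma = 9.81 * 3.294 / 1.94
gamma = 16.657 kN/m^3


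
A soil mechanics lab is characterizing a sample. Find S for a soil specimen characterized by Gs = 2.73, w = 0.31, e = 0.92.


Result: 0.9199

Derivation:
Using S = Gs * w / e
S = 2.73 * 0.31 / 0.92
S = 0.9199


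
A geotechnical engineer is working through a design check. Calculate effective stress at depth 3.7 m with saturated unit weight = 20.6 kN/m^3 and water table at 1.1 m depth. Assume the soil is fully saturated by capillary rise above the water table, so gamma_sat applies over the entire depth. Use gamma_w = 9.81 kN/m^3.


Total stress = gamma_sat * depth
sigma = 20.6 * 3.7 = 76.22 kPa
Pore water pressure u = gamma_w * (depth - d_wt)
u = 9.81 * (3.7 - 1.1) = 25.506 kPa
Effective stress = sigma - u
sigma' = 76.22 - 25.506 = 50.71 kPa


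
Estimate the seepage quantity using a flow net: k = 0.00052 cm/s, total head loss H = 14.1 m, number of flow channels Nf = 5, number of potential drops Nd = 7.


Result: 5.237e-05 m^3/s per m

Derivation:
Convert k to m/s for unit consistency with H:
k = 0.00052 cm/s = 0.00052 / 100 m/s = 5.2e-06 m/s
Using q = k * H * Nf / Nd
Nf / Nd = 5 / 7 = 0.7143
q = 5.2e-06 * 14.1 * 0.7143
q = 5.237e-05 m^3/s per m


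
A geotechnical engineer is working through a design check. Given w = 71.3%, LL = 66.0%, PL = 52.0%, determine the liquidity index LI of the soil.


First compute the plasticity index:
PI = LL - PL = 66.0 - 52.0 = 14.0
Then compute the liquidity index:
LI = (w - PL) / PI
LI = (71.3 - 52.0) / 14.0
LI = 1.379


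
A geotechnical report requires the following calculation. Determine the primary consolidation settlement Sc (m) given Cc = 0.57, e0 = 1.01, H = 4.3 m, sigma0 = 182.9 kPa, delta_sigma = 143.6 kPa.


Using Sc = Cc * H / (1 + e0) * log10((sigma0 + delta_sigma) / sigma0)
Stress ratio = (182.9 + 143.6) / 182.9 = 1.78513
log10(1.78513) = 0.251669
Cc * H / (1 + e0) = 0.57 * 4.3 / (1 + 1.01) = 1.2194
Sc = 1.2194 * 0.251669
Sc = 0.3069 m


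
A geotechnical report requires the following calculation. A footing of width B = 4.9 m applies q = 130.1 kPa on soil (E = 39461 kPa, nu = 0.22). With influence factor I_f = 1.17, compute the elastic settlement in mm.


Result: 17.986 mm

Derivation:
Using Se = q * B * (1 - nu^2) * I_f / E
1 - nu^2 = 1 - 0.22^2 = 0.9516
Se = 130.1 * 4.9 * 0.9516 * 1.17 / 39461
Se = 0.017986 m
Convert to mm: Se = 0.017986 * 1000 = 17.986 mm


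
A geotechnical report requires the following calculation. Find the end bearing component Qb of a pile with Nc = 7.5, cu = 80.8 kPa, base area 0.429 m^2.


Result: 259.97 kN

Derivation:
Using Qb = Nc * cu * Ab
Qb = 7.5 * 80.8 * 0.429
Qb = 259.97 kN


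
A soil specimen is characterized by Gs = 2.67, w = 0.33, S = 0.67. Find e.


Using the relation e = Gs * w / S
e = 2.67 * 0.33 / 0.67
e = 1.3151


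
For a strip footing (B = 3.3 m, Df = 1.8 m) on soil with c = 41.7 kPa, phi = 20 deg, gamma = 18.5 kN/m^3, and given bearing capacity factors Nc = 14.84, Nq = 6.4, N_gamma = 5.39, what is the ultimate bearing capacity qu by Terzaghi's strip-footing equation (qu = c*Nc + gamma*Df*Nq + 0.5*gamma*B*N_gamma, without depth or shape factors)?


Compute qu = c*Nc + gamma*Df*Nq + 0.5*gamma*B*N_gamma
Term 1: 41.7 * 14.84 = 618.828
Term 2: 18.5 * 1.8 * 6.4 = 213.12
Term 3: 0.5 * 18.5 * 3.3 * 5.39 = 164.52975
qu = 618.828 + 213.12 + 164.52975
qu = 996.48 kPa


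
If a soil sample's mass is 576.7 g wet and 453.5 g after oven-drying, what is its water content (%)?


Using w = (m_wet - m_dry) / m_dry * 100
m_wet - m_dry = 576.7 - 453.5 = 123.2 g
w = 123.2 / 453.5 * 100
w = 27.17 %


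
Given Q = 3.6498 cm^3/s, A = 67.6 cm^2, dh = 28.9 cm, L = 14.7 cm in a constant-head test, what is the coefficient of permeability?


Compute hydraulic gradient:
i = dh / L = 28.9 / 14.7 = 1.96599
Then apply Darcy's law:
k = Q / (A * i)
k = 3.6498 / (67.6 * 1.96599)
k = 3.6498 / 132.901
k = 0.027463 cm/s


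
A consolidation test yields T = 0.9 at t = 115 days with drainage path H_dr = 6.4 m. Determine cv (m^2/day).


Result: 0.32056 m^2/day

Derivation:
Using cv = T * H_dr^2 / t
H_dr^2 = 6.4^2 = 40.96
cv = 0.9 * 40.96 / 115
cv = 0.32056 m^2/day


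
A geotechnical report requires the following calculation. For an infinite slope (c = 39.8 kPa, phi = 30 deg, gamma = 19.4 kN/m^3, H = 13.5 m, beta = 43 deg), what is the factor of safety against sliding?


Result: 0.924

Derivation:
Using Fs = c / (gamma*H*sin(beta)*cos(beta)) + tan(phi)/tan(beta)
Cohesion contribution = 39.8 / (19.4*13.5*sin(43)*cos(43))
Cohesion contribution = 0.304675
Friction contribution = tan(30)/tan(43) = 0.619132
Fs = 0.304675 + 0.619132
Fs = 0.924


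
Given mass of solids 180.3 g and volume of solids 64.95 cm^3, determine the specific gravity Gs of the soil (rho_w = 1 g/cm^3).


Using Gs = m_s / (V_s * rho_w)
Since rho_w = 1 g/cm^3:
Gs = 180.3 / 64.95
Gs = 2.776


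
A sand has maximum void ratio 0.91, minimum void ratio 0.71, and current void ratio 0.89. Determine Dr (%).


Result: 10.0 %

Derivation:
Using Dr = (e_max - e) / (e_max - e_min) * 100
e_max - e = 0.91 - 0.89 = 0.02
e_max - e_min = 0.91 - 0.71 = 0.2
Dr = 0.02 / 0.2 * 100
Dr = 10.0 %


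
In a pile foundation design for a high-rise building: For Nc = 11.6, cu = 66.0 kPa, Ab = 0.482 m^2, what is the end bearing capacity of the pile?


Using Qb = Nc * cu * Ab
Qb = 11.6 * 66.0 * 0.482
Qb = 369.02 kN


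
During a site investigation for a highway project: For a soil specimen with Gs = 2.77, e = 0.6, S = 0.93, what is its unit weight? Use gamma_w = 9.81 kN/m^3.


Using gamma = gamma_w * (Gs + S*e) / (1 + e)
Numerator: Gs + S*e = 2.77 + 0.93*0.6 = 3.328
Denominator: 1 + e = 1 + 0.6 = 1.6
gamma = 9.81 * 3.328 / 1.6
gamma = 20.405 kN/m^3


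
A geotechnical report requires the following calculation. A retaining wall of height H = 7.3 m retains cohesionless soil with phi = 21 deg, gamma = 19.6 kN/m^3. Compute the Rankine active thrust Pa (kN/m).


Compute active earth pressure coefficient:
Ka = tan^2(45 - phi/2) = tan^2(34.5) = 0.472355
Compute active force:
Pa = 0.5 * Ka * gamma * H^2
Pa = 0.5 * 0.472355 * 19.6 * 7.3^2
Pa = 246.68 kN/m


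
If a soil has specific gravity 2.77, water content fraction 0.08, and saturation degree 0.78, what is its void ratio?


Result: 0.2841

Derivation:
Using the relation e = Gs * w / S
e = 2.77 * 0.08 / 0.78
e = 0.2841


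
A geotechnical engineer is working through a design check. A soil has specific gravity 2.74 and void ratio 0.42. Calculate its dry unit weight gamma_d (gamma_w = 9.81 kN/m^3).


Using gamma_d = Gs * gamma_w / (1 + e)
gamma_d = 2.74 * 9.81 / (1 + 0.42)
gamma_d = 2.74 * 9.81 / 1.42
gamma_d = 18.929 kN/m^3


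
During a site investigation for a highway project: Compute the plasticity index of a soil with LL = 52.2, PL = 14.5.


Result: 37.7

Derivation:
Using PI = LL - PL
PI = 52.2 - 14.5
PI = 37.7


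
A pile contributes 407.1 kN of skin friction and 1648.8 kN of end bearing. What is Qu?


Using Qu = Qf + Qb
Qu = 407.1 + 1648.8
Qu = 2055.9 kN


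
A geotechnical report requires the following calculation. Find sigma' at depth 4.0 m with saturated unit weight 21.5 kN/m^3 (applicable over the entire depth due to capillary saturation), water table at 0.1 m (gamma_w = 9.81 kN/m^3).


Result: 47.74 kPa

Derivation:
Total stress = gamma_sat * depth
sigma = 21.5 * 4.0 = 86.0 kPa
Pore water pressure u = gamma_w * (depth - d_wt)
u = 9.81 * (4.0 - 0.1) = 38.259 kPa
Effective stress = sigma - u
sigma' = 86.0 - 38.259 = 47.74 kPa


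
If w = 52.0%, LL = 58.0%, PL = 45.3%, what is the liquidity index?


First compute the plasticity index:
PI = LL - PL = 58.0 - 45.3 = 12.7
Then compute the liquidity index:
LI = (w - PL) / PI
LI = (52.0 - 45.3) / 12.7
LI = 0.528


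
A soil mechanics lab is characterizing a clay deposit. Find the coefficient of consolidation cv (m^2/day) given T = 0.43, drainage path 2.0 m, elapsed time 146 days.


Result: 0.01178 m^2/day

Derivation:
Using cv = T * H_dr^2 / t
H_dr^2 = 2.0^2 = 4.0
cv = 0.43 * 4.0 / 146
cv = 0.01178 m^2/day


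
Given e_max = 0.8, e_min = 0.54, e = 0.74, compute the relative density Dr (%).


Using Dr = (e_max - e) / (e_max - e_min) * 100
e_max - e = 0.8 - 0.74 = 0.06
e_max - e_min = 0.8 - 0.54 = 0.26
Dr = 0.06 / 0.26 * 100
Dr = 23.08 %


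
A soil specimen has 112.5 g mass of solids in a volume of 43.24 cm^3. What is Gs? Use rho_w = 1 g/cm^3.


Using Gs = m_s / (V_s * rho_w)
Since rho_w = 1 g/cm^3:
Gs = 112.5 / 43.24
Gs = 2.602


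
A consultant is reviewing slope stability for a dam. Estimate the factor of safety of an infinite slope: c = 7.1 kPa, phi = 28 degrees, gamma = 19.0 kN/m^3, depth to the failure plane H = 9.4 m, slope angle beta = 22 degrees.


Result: 1.43

Derivation:
Using Fs = c / (gamma*H*sin(beta)*cos(beta)) + tan(phi)/tan(beta)
Cohesion contribution = 7.1 / (19.0*9.4*sin(22)*cos(22))
Cohesion contribution = 0.114455
Friction contribution = tan(28)/tan(22) = 1.31603
Fs = 0.114455 + 1.31603
Fs = 1.43


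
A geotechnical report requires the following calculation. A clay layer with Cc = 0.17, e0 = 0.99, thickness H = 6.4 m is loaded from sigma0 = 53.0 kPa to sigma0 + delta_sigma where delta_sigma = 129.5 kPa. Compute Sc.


Using Sc = Cc * H / (1 + e0) * log10((sigma0 + delta_sigma) / sigma0)
Stress ratio = (53.0 + 129.5) / 53.0 = 3.4434
log10(3.4434) = 0.536987
Cc * H / (1 + e0) = 0.17 * 6.4 / (1 + 0.99) = 0.546734
Sc = 0.546734 * 0.536987
Sc = 0.2936 m


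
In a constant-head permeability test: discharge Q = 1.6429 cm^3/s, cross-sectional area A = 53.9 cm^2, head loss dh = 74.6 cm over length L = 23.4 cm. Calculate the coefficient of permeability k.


Result: 0.009561 cm/s

Derivation:
Compute hydraulic gradient:
i = dh / L = 74.6 / 23.4 = 3.18803
Then apply Darcy's law:
k = Q / (A * i)
k = 1.6429 / (53.9 * 3.18803)
k = 1.6429 / 171.835
k = 0.009561 cm/s


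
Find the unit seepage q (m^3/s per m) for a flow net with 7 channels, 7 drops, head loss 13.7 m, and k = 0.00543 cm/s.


Result: 0.0007439 m^3/s per m

Derivation:
Convert k to m/s for unit consistency with H:
k = 0.00543 cm/s = 0.00543 / 100 m/s = 5.43e-05 m/s
Using q = k * H * Nf / Nd
Nf / Nd = 7 / 7 = 1.0
q = 5.43e-05 * 13.7 * 1.0
q = 0.0007439 m^3/s per m


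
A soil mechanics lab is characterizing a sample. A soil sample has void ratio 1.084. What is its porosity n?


Using the relation n = e / (1 + e)
n = 1.084 / (1 + 1.084)
n = 1.084 / 2.084
n = 0.5202


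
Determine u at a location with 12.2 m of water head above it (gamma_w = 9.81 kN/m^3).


Using u = gamma_w * h_w
u = 9.81 * 12.2
u = 119.68 kPa


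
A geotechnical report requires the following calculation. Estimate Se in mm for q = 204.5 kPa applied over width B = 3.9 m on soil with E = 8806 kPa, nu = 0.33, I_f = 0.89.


Result: 71.828 mm

Derivation:
Using Se = q * B * (1 - nu^2) * I_f / E
1 - nu^2 = 1 - 0.33^2 = 0.8911
Se = 204.5 * 3.9 * 0.8911 * 0.89 / 8806
Se = 0.071828 m
Convert to mm: Se = 0.071828 * 1000 = 71.828 mm


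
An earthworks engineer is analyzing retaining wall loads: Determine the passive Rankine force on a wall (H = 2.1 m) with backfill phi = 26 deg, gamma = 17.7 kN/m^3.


Result: 99.95 kN/m

Derivation:
Compute passive earth pressure coefficient:
Kp = tan^2(45 + phi/2) = tan^2(58.0) = 2.561071
Compute passive force:
Pp = 0.5 * Kp * gamma * H^2
Pp = 0.5 * 2.561071 * 17.7 * 2.1^2
Pp = 99.95 kN/m


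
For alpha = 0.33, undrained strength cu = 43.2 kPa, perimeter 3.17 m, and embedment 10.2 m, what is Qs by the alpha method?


Using Qs = alpha * cu * perimeter * L
Qs = 0.33 * 43.2 * 3.17 * 10.2
Qs = 460.95 kN


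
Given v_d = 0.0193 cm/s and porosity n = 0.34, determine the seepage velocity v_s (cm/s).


Using v_s = v_d / n
v_s = 0.0193 / 0.34
v_s = 0.05676 cm/s


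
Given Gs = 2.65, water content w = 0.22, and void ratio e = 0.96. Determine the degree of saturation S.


Using S = Gs * w / e
S = 2.65 * 0.22 / 0.96
S = 0.6073


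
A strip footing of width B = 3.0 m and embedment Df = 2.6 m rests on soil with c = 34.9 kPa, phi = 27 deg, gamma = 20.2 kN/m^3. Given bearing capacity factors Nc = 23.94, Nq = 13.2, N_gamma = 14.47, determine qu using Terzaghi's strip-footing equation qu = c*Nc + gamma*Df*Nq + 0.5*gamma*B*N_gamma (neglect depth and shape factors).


Compute qu = c*Nc + gamma*Df*Nq + 0.5*gamma*B*N_gamma
Term 1: 34.9 * 23.94 = 835.506
Term 2: 20.2 * 2.6 * 13.2 = 693.264
Term 3: 0.5 * 20.2 * 3.0 * 14.47 = 438.441
qu = 835.506 + 693.264 + 438.441
qu = 1967.21 kPa


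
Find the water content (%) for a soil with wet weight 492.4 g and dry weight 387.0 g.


Using w = (m_wet - m_dry) / m_dry * 100
m_wet - m_dry = 492.4 - 387.0 = 105.4 g
w = 105.4 / 387.0 * 100
w = 27.24 %


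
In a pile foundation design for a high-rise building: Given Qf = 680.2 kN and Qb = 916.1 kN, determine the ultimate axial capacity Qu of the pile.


Using Qu = Qf + Qb
Qu = 680.2 + 916.1
Qu = 1596.3 kN


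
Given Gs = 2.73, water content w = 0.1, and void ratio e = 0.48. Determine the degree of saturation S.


Using S = Gs * w / e
S = 2.73 * 0.1 / 0.48
S = 0.5688


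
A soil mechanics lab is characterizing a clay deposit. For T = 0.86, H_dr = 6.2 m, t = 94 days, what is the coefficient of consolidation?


Using cv = T * H_dr^2 / t
H_dr^2 = 6.2^2 = 38.44
cv = 0.86 * 38.44 / 94
cv = 0.35169 m^2/day


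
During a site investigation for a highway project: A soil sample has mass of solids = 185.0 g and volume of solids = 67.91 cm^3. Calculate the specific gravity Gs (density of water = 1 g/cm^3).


Using Gs = m_s / (V_s * rho_w)
Since rho_w = 1 g/cm^3:
Gs = 185.0 / 67.91
Gs = 2.724


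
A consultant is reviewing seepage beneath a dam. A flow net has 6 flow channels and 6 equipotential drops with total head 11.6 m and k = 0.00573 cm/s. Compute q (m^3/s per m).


Convert k to m/s for unit consistency with H:
k = 0.00573 cm/s = 0.00573 / 100 m/s = 5.73e-05 m/s
Using q = k * H * Nf / Nd
Nf / Nd = 6 / 6 = 1.0
q = 5.73e-05 * 11.6 * 1.0
q = 0.0006647 m^3/s per m


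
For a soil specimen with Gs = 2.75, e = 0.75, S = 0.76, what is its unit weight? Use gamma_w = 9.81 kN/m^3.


Result: 18.611 kN/m^3

Derivation:
Using gamma = gamma_w * (Gs + S*e) / (1 + e)
Numerator: Gs + S*e = 2.75 + 0.76*0.75 = 3.32
Denominator: 1 + e = 1 + 0.75 = 1.75
gamma = 9.81 * 3.32 / 1.75
gamma = 18.611 kN/m^3


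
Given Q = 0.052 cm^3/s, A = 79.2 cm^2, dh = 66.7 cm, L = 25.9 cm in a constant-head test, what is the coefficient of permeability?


Compute hydraulic gradient:
i = dh / L = 66.7 / 25.9 = 2.57529
Then apply Darcy's law:
k = Q / (A * i)
k = 0.052 / (79.2 * 2.57529)
k = 0.052 / 203.963
k = 0.000255 cm/s


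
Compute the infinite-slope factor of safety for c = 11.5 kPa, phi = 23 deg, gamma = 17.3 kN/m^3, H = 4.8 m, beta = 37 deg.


Using Fs = c / (gamma*H*sin(beta)*cos(beta)) + tan(phi)/tan(beta)
Cohesion contribution = 11.5 / (17.3*4.8*sin(37)*cos(37))
Cohesion contribution = 0.288137
Friction contribution = tan(23)/tan(37) = 0.563297
Fs = 0.288137 + 0.563297
Fs = 0.851


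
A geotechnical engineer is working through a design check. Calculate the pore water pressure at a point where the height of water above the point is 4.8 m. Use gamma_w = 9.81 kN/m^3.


Using u = gamma_w * h_w
u = 9.81 * 4.8
u = 47.09 kPa


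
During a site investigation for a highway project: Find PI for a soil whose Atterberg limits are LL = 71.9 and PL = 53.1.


Using PI = LL - PL
PI = 71.9 - 53.1
PI = 18.8


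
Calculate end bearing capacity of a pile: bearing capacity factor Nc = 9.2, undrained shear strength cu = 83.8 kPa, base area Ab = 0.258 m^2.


Using Qb = Nc * cu * Ab
Qb = 9.2 * 83.8 * 0.258
Qb = 198.91 kN


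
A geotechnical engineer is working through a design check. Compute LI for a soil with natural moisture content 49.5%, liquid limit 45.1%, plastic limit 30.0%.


Result: 1.291

Derivation:
First compute the plasticity index:
PI = LL - PL = 45.1 - 30.0 = 15.1
Then compute the liquidity index:
LI = (w - PL) / PI
LI = (49.5 - 30.0) / 15.1
LI = 1.291


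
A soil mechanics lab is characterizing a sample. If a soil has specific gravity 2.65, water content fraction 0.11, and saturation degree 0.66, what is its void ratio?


Using the relation e = Gs * w / S
e = 2.65 * 0.11 / 0.66
e = 0.4417


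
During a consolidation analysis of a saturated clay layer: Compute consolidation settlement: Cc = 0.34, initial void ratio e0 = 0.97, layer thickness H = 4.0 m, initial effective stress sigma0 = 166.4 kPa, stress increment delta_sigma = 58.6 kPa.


Using Sc = Cc * H / (1 + e0) * log10((sigma0 + delta_sigma) / sigma0)
Stress ratio = (166.4 + 58.6) / 166.4 = 1.35216
log10(1.35216) = 0.131029
Cc * H / (1 + e0) = 0.34 * 4.0 / (1 + 0.97) = 0.690355
Sc = 0.690355 * 0.131029
Sc = 0.0905 m


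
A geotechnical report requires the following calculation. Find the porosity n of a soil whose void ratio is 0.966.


Using the relation n = e / (1 + e)
n = 0.966 / (1 + 0.966)
n = 0.966 / 1.966
n = 0.4914


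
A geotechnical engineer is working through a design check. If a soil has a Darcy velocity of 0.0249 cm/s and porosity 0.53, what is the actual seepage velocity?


Result: 0.04698 cm/s

Derivation:
Using v_s = v_d / n
v_s = 0.0249 / 0.53
v_s = 0.04698 cm/s


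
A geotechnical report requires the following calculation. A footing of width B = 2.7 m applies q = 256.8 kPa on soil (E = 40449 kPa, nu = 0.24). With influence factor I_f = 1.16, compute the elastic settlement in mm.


Result: 18.739 mm

Derivation:
Using Se = q * B * (1 - nu^2) * I_f / E
1 - nu^2 = 1 - 0.24^2 = 0.9424
Se = 256.8 * 2.7 * 0.9424 * 1.16 / 40449
Se = 0.018739 m
Convert to mm: Se = 0.018739 * 1000 = 18.739 mm
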